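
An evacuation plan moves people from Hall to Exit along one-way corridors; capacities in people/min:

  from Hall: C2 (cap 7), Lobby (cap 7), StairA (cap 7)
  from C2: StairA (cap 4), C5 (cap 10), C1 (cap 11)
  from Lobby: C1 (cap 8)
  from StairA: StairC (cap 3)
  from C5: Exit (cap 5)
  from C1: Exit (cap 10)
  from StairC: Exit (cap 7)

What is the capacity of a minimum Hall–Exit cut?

Augment Hall→C2→C5→Exit: bottleneck 5, flow now 5.
Augment Hall→C2→C1→Exit: bottleneck 2, flow now 7.
Augment Hall→Lobby→C1→Exit: bottleneck 7, flow now 14.
Augment Hall→StairA→StairC→Exit: bottleneck 3, flow now 17.
No augmenting path remains; maximum flow = 17.
By max-flow min-cut, the minimum cut capacity equals the max flow.
In the residual graph, reachable from Hall: {Hall, StairA}.
Min-cut edges: Hall→C2 (7), Hall→Lobby (7), StairA→StairC (3); capacity 7 + 7 + 3 = 17.

17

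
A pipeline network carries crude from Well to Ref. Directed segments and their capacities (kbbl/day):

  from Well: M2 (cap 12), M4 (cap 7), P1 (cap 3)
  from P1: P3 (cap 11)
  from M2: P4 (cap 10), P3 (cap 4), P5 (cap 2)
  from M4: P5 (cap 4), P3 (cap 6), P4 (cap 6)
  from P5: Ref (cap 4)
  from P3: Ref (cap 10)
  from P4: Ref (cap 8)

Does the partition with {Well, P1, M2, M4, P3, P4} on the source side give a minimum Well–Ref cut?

Given cut capacity: 2 + 4 + 10 + 8 = 24.
Augment Well→P1→P3→Ref: bottleneck 3, flow now 3.
Augment Well→M2→P5→Ref: bottleneck 2, flow now 5.
Augment Well→M2→P3→Ref: bottleneck 4, flow now 9.
Augment Well→M2→P4→Ref: bottleneck 6, flow now 15.
Augment Well→M4→P5→Ref: bottleneck 2, flow now 17.
Augment Well→M4→P3→Ref: bottleneck 3, flow now 20.
Augment Well→M4→P4→Ref: bottleneck 2, flow now 22.
No augmenting path remains; maximum flow = 22.
In the residual graph, reachable from Well: {Well}.
Min-cut edges: Well→P1 (3), Well→M2 (12), Well→M4 (7); capacity 3 + 12 + 7 = 22.
Cut capacity 24 exceeds the max flow 22, so it is not minimum.

No — its capacity is 24, but the minimum cut has capacity 22.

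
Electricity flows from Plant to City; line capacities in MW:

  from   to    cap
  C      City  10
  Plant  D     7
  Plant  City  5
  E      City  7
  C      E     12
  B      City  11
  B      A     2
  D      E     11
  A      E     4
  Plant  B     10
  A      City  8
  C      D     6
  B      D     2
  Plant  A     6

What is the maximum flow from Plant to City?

28

Augment Plant→City: bottleneck 5, flow now 5.
Augment Plant→A→City: bottleneck 6, flow now 11.
Augment Plant→B→City: bottleneck 10, flow now 21.
Augment Plant→D→E→City: bottleneck 7, flow now 28.
No augmenting path remains; maximum flow = 28.
In the residual graph, reachable from Plant: {Plant}.
Min-cut edges: Plant→A (6), Plant→B (10), Plant→D (7), Plant→City (5); capacity 6 + 10 + 7 + 5 = 28.
This cut is saturated, so no flow can exceed 28.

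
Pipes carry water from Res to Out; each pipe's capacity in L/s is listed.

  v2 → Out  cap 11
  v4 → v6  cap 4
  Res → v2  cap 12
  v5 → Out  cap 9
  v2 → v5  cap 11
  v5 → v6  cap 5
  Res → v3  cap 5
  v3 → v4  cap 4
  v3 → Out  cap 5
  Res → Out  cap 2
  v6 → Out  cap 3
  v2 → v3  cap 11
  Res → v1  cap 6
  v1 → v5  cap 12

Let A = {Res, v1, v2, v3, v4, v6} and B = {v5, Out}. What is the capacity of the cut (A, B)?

44

Edges leaving {Res, v1, v2, v3, v4, v6}: Res→Out (2), v1→v5 (12), v2→v5 (11), v2→Out (11), v3→Out (5), v6→Out (3).
Cut capacity = 2 + 12 + 11 + 11 + 5 + 3 = 44.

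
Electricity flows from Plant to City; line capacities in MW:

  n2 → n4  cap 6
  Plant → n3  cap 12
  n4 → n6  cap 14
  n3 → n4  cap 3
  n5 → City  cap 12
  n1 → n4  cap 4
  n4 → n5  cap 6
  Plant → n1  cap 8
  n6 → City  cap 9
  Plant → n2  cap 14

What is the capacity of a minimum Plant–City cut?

Augment Plant→n1→n4→n5→City: bottleneck 4, flow now 4.
Augment Plant→n2→n4→n5→City: bottleneck 2, flow now 6.
Augment Plant→n2→n4→n6→City: bottleneck 4, flow now 10.
Augment Plant→n3→n4→n6→City: bottleneck 3, flow now 13.
No augmenting path remains; maximum flow = 13.
By max-flow min-cut, the minimum cut capacity equals the max flow.
In the residual graph, reachable from Plant: {Plant, n1, n2, n3}.
Min-cut edges: n1→n4 (4), n2→n4 (6), n3→n4 (3); capacity 4 + 6 + 3 = 13.

13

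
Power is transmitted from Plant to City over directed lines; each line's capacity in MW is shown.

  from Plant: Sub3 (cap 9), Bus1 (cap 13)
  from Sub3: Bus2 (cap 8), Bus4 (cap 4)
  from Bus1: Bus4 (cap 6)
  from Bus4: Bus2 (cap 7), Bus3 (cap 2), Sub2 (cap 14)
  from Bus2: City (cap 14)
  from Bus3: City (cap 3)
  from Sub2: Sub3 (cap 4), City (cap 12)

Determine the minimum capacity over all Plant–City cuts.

Augment Plant→Sub3→Bus2→City: bottleneck 8, flow now 8.
Augment Plant→Sub3→Bus4→Bus2→City: bottleneck 1, flow now 9.
Augment Plant→Bus1→Bus4→Bus2→City: bottleneck 5, flow now 14.
Augment Plant→Bus1→Bus4→Bus3→City: bottleneck 1, flow now 15.
No augmenting path remains; maximum flow = 15.
By max-flow min-cut, the minimum cut capacity equals the max flow.
In the residual graph, reachable from Plant: {Plant, Bus1}.
Min-cut edges: Plant→Sub3 (9), Bus1→Bus4 (6); capacity 9 + 6 = 15.

15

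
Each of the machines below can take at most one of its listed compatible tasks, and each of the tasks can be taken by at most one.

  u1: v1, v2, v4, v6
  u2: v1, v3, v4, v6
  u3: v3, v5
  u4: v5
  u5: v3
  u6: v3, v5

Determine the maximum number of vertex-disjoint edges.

4

Unit-capacity flow: source→left, listed edges, right→sink; max matching = max flow.
Augmenting path u1→v1 (+1); matched 1.
Augmenting path u2→v3 (+1); matched 2.
Augmenting path u3→v5 (+1); matched 3.
Augmenting path u5→v3→u2→v4 (+1); matched 4.
No augmenting path remains; maximum matching = 4.
König certificate: {u1, u2, v3, v5} is a vertex cover of size 4 (every listed pair touches it), so no matching can be larger.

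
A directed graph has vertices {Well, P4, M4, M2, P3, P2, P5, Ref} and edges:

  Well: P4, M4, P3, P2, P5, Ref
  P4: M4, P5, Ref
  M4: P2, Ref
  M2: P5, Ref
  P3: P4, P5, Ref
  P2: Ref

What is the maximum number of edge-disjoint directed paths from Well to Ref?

5

Assign every edge capacity 1; by Menger, the answer equals the max flow.
Path Well→Ref (+1); total 1.
Path Well→P4→Ref (+1); total 2.
Path Well→M4→Ref (+1); total 3.
Path Well→P3→Ref (+1); total 4.
Path Well→P2→Ref (+1); total 5.
No residual Well→Ref path; max flow = 5.
Certifying cut of size 5: {Well→M4, Well→P2, Well→P3, Well→P4, Well→Ref}.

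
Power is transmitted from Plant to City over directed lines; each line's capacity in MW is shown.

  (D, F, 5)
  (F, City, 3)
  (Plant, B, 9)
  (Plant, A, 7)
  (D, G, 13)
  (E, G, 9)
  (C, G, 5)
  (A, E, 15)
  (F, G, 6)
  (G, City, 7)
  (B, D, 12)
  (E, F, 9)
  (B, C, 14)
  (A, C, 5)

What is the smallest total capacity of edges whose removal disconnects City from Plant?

10

Augment Plant→A→C→G→City: bottleneck 5, flow now 5.
Augment Plant→A→E→F→City: bottleneck 2, flow now 7.
Augment Plant→B→D→F→City: bottleneck 1, flow now 8.
Augment Plant→B→D→G→City: bottleneck 2, flow now 10.
No augmenting path remains; maximum flow = 10.
By max-flow min-cut, the minimum cut capacity equals the max flow.
In the residual graph, reachable from Plant: {Plant, A, B, C, D, E, F, G}.
Min-cut edges: F→City (3), G→City (7); capacity 3 + 7 = 10.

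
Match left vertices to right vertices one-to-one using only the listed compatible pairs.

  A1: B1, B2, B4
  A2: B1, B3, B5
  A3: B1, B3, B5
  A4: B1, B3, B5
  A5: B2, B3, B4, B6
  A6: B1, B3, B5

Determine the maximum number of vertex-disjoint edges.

5

Unit-capacity flow: source→left, listed edges, right→sink; max matching = max flow.
Augmenting path A1→B1 (+1); matched 1.
Augmenting path A2→B3 (+1); matched 2.
Augmenting path A3→B5 (+1); matched 3.
Augmenting path A5→B2 (+1); matched 4.
Augmenting path A4→B1→A1→B4 (+1); matched 5.
No augmenting path remains; maximum matching = 5.
König certificate: {A1, A5, B1, B3, B5} is a vertex cover of size 5 (every listed pair touches it), so no matching can be larger.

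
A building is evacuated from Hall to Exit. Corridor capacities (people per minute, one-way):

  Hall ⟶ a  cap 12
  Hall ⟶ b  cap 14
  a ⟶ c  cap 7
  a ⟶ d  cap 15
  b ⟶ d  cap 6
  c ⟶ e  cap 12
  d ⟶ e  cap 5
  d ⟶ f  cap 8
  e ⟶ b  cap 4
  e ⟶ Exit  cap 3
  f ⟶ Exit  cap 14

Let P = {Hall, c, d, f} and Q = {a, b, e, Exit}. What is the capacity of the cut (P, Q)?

Edges leaving {Hall, c, d, f}: Hall→a (12), Hall→b (14), c→e (12), d→e (5), f→Exit (14).
Cut capacity = 12 + 14 + 12 + 5 + 14 = 57.

57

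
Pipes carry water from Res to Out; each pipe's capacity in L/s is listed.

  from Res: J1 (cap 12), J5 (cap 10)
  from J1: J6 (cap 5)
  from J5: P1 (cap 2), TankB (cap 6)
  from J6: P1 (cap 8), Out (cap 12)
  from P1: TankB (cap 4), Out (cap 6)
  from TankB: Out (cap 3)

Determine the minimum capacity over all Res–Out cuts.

10

Augment Res→J1→J6→Out: bottleneck 5, flow now 5.
Augment Res→J5→P1→Out: bottleneck 2, flow now 7.
Augment Res→J5→TankB→Out: bottleneck 3, flow now 10.
No augmenting path remains; maximum flow = 10.
By max-flow min-cut, the minimum cut capacity equals the max flow.
In the residual graph, reachable from Res: {Res, J1, J5, TankB}.
Min-cut edges: J1→J6 (5), J5→P1 (2), TankB→Out (3); capacity 5 + 2 + 3 = 10.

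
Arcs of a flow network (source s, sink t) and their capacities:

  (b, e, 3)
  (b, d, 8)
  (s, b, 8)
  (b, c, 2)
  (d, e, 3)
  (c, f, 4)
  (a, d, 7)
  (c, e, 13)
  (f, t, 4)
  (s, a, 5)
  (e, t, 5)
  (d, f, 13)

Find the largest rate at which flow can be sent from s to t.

9

Augment s→b→e→t: bottleneck 3, flow now 3.
Augment s→a→d→e→t: bottleneck 2, flow now 5.
Augment s→a→d→f→t: bottleneck 3, flow now 8.
Augment s→b→c→f→t: bottleneck 1, flow now 9.
No augmenting path remains; maximum flow = 9.
In the residual graph, reachable from s: {s, a, b, c, d, e, f}.
Min-cut edges: e→t (5), f→t (4); capacity 5 + 4 = 9.
This cut is saturated, so no flow can exceed 9.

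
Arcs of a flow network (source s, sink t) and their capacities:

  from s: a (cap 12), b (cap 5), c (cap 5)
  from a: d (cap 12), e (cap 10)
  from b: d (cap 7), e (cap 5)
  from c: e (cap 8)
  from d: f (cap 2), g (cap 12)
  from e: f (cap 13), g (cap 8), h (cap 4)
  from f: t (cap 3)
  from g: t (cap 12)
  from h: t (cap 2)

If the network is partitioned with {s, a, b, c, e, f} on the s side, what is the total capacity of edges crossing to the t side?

Edges leaving {s, a, b, c, e, f}: a→d (12), b→d (7), e→g (8), e→h (4), f→t (3).
Cut capacity = 12 + 7 + 8 + 4 + 3 = 34.

34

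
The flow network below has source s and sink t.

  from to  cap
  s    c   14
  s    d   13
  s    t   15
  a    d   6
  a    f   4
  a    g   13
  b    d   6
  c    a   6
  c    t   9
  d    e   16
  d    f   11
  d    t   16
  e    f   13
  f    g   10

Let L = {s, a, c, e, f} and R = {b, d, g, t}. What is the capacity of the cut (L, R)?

Edges leaving {s, a, c, e, f}: s→d (13), s→t (15), a→d (6), a→g (13), c→t (9), f→g (10).
Cut capacity = 13 + 15 + 6 + 13 + 9 + 10 = 66.

66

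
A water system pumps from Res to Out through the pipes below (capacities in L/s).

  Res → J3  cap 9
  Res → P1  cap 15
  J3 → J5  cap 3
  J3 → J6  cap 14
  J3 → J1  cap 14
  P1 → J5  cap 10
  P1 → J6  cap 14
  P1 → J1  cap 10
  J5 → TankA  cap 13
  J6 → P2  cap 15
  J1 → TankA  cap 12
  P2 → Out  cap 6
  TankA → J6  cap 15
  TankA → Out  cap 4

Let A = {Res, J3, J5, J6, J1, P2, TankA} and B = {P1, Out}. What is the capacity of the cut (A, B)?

25

Edges leaving {Res, J3, J5, J6, J1, P2, TankA}: Res→P1 (15), P2→Out (6), TankA→Out (4).
Cut capacity = 15 + 6 + 4 = 25.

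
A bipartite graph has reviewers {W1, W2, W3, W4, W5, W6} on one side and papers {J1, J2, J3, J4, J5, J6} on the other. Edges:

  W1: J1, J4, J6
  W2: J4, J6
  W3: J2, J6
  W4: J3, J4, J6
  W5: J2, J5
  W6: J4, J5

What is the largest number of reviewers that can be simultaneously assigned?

Unit-capacity flow: source→left, listed edges, right→sink; max matching = max flow.
Augmenting path W1→J1 (+1); matched 1.
Augmenting path W2→J4 (+1); matched 2.
Augmenting path W3→J2 (+1); matched 3.
Augmenting path W4→J3 (+1); matched 4.
Augmenting path W5→J5 (+1); matched 5.
Augmenting path W6→J4→W2→J6 (+1); matched 6.
No augmenting path remains; maximum matching = 6.
König certificate: {W1, W2, W3, W4, W5, W6} is a vertex cover of size 6 (every listed pair touches it), so no matching can be larger.

6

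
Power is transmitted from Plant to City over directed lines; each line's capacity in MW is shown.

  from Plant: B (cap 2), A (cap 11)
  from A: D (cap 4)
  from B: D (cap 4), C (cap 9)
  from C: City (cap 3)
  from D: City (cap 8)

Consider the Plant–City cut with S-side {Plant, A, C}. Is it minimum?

No — its capacity is 9, but the minimum cut has capacity 6.

Given cut capacity: 2 + 4 + 3 = 9.
Augment Plant→A→D→City: bottleneck 4, flow now 4.
Augment Plant→B→C→City: bottleneck 2, flow now 6.
No augmenting path remains; maximum flow = 6.
In the residual graph, reachable from Plant: {Plant, A}.
Min-cut edges: Plant→B (2), A→D (4); capacity 2 + 4 = 6.
Cut capacity 9 exceeds the max flow 6, so it is not minimum.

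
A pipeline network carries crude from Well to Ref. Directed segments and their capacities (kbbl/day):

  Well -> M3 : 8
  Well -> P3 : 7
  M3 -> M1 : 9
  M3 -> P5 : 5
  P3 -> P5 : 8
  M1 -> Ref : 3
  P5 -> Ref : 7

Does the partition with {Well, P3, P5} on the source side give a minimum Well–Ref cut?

Given cut capacity: 8 + 7 = 15.
Augment Well→M3→M1→Ref: bottleneck 3, flow now 3.
Augment Well→M3→P5→Ref: bottleneck 5, flow now 8.
Augment Well→P3→P5→Ref: bottleneck 2, flow now 10.
No augmenting path remains; maximum flow = 10.
In the residual graph, reachable from Well: {Well, M3, P3, M1, P5}.
Min-cut edges: M1→Ref (3), P5→Ref (7); capacity 3 + 7 = 10.
Cut capacity 15 exceeds the max flow 10, so it is not minimum.

No — its capacity is 15, but the minimum cut has capacity 10.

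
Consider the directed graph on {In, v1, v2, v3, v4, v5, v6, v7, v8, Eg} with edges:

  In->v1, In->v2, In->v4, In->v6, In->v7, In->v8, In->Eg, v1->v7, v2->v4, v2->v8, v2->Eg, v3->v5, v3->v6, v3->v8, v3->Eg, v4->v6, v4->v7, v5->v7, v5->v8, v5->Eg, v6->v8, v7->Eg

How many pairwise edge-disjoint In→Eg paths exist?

Assign every edge capacity 1; by Menger, the answer equals the max flow.
Path In→Eg (+1); total 1.
Path In→v2→Eg (+1); total 2.
Path In→v7→Eg (+1); total 3.
No residual In→Eg path; max flow = 3.
Certifying cut of size 3: {In→Eg, In→v2, v7→Eg}.

3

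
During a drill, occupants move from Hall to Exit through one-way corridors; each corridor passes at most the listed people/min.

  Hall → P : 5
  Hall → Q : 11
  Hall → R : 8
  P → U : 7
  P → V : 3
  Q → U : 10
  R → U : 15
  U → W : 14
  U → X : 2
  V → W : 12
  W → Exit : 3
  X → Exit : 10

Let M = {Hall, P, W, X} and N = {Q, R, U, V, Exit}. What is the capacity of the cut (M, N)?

42

Edges leaving {Hall, P, W, X}: Hall→Q (11), Hall→R (8), P→U (7), P→V (3), W→Exit (3), X→Exit (10).
Cut capacity = 11 + 8 + 7 + 3 + 3 + 10 = 42.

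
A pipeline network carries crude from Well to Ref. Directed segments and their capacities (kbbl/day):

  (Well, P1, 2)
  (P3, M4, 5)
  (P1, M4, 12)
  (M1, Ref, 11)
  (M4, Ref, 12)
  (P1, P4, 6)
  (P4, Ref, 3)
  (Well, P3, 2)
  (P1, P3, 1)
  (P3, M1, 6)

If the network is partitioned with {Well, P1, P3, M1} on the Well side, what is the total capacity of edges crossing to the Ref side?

34

Edges leaving {Well, P1, P3, M1}: P1→P4 (6), P1→M4 (12), P3→M4 (5), M1→Ref (11).
Cut capacity = 6 + 12 + 5 + 11 = 34.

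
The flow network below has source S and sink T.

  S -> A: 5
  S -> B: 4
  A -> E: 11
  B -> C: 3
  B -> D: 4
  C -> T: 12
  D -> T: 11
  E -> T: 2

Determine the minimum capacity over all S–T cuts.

6

Augment S→A→E→T: bottleneck 2, flow now 2.
Augment S→B→C→T: bottleneck 3, flow now 5.
Augment S→B→D→T: bottleneck 1, flow now 6.
No augmenting path remains; maximum flow = 6.
By max-flow min-cut, the minimum cut capacity equals the max flow.
In the residual graph, reachable from S: {S, A, E}.
Min-cut edges: S→B (4), E→T (2); capacity 4 + 2 = 6.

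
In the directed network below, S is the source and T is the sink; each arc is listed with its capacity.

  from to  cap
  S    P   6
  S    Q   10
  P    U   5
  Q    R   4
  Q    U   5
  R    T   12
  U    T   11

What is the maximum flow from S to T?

14

Augment S→P→U→T: bottleneck 5, flow now 5.
Augment S→Q→R→T: bottleneck 4, flow now 9.
Augment S→Q→U→T: bottleneck 5, flow now 14.
No augmenting path remains; maximum flow = 14.
In the residual graph, reachable from S: {S, P, Q}.
Min-cut edges: P→U (5), Q→R (4), Q→U (5); capacity 5 + 4 + 5 = 14.
This cut is saturated, so no flow can exceed 14.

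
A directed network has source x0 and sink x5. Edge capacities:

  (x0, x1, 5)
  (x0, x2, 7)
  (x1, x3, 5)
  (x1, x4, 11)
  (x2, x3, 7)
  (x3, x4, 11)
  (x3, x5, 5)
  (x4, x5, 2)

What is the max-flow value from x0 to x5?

7

Augment x0→x1→x3→x5: bottleneck 5, flow now 5.
Augment x0→x2→x3→x4→x5: bottleneck 2, flow now 7.
No augmenting path remains; maximum flow = 7.
In the residual graph, reachable from x0: {x0, x1, x2, x3, x4}.
Min-cut edges: x3→x5 (5), x4→x5 (2); capacity 5 + 2 = 7.
This cut is saturated, so no flow can exceed 7.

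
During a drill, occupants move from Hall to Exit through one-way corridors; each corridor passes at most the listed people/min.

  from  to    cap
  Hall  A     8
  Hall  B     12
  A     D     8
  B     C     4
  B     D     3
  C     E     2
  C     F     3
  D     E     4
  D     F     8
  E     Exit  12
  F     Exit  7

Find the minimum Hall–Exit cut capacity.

Augment Hall→A→D→E→Exit: bottleneck 4, flow now 4.
Augment Hall→A→D→F→Exit: bottleneck 4, flow now 8.
Augment Hall→B→C→E→Exit: bottleneck 2, flow now 10.
Augment Hall→B→C→F→Exit: bottleneck 2, flow now 12.
Augment Hall→B→D→F→Exit: bottleneck 1, flow now 13.
No augmenting path remains; maximum flow = 13.
By max-flow min-cut, the minimum cut capacity equals the max flow.
In the residual graph, reachable from Hall: {Hall, A, B, C, D, F}.
Min-cut edges: C→E (2), D→E (4), F→Exit (7); capacity 2 + 4 + 7 = 13.

13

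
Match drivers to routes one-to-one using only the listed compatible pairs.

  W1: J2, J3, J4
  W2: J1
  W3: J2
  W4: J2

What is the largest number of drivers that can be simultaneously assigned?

Unit-capacity flow: source→left, listed edges, right→sink; max matching = max flow.
Augmenting path W1→J2 (+1); matched 1.
Augmenting path W2→J1 (+1); matched 2.
Augmenting path W3→J2→W1→J3 (+1); matched 3.
No augmenting path remains; maximum matching = 3.
König certificate: {W1, W2, J2} is a vertex cover of size 3 (every listed pair touches it), so no matching can be larger.

3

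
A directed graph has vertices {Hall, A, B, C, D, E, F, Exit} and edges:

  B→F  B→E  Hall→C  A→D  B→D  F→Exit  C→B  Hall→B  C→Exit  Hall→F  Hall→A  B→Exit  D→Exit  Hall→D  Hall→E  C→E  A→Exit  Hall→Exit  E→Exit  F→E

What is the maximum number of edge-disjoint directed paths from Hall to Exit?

Assign every edge capacity 1; by Menger, the answer equals the max flow.
Path Hall→Exit (+1); total 1.
Path Hall→A→Exit (+1); total 2.
Path Hall→B→Exit (+1); total 3.
Path Hall→C→Exit (+1); total 4.
Path Hall→D→Exit (+1); total 5.
Path Hall→E→Exit (+1); total 6.
Path Hall→F→Exit (+1); total 7.
No residual Hall→Exit path; max flow = 7.
Certifying cut of size 7: {Hall→A, Hall→B, Hall→C, Hall→D, Hall→E, Hall→Exit, Hall→F}.

7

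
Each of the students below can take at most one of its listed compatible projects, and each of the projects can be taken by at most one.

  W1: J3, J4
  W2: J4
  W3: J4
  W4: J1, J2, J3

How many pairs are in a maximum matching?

Unit-capacity flow: source→left, listed edges, right→sink; max matching = max flow.
Augmenting path W1→J3 (+1); matched 1.
Augmenting path W2→J4 (+1); matched 2.
Augmenting path W4→J1 (+1); matched 3.
No augmenting path remains; maximum matching = 3.
König certificate: {W1, W4, J4} is a vertex cover of size 3 (every listed pair touches it), so no matching can be larger.

3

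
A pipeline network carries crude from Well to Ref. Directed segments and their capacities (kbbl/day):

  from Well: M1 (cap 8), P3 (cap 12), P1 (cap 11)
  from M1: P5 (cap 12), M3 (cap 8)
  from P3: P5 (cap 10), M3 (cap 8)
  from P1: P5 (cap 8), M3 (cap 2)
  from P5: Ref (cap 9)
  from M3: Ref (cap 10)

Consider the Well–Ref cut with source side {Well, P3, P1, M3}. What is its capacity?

Edges leaving {Well, P3, P1, M3}: Well→M1 (8), P3→P5 (10), P1→P5 (8), M3→Ref (10).
Cut capacity = 8 + 10 + 8 + 10 = 36.

36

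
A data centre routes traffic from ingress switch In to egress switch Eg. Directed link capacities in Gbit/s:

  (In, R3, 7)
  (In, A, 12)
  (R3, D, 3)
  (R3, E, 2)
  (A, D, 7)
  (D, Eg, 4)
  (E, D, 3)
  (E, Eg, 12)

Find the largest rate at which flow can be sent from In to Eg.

Augment In→R3→D→Eg: bottleneck 3, flow now 3.
Augment In→R3→E→Eg: bottleneck 2, flow now 5.
Augment In→A→D→Eg: bottleneck 1, flow now 6.
No augmenting path remains; maximum flow = 6.
In the residual graph, reachable from In: {In, R3, A, D}.
Min-cut edges: R3→E (2), D→Eg (4); capacity 2 + 4 = 6.
This cut is saturated, so no flow can exceed 6.

6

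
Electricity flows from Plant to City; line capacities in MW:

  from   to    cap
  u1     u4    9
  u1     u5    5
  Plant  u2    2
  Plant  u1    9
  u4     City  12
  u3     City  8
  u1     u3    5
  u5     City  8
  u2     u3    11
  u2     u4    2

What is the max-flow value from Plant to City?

Augment Plant→u1→u3→City: bottleneck 5, flow now 5.
Augment Plant→u1→u4→City: bottleneck 4, flow now 9.
Augment Plant→u2→u3→City: bottleneck 2, flow now 11.
No augmenting path remains; maximum flow = 11.
In the residual graph, reachable from Plant: {Plant}.
Min-cut edges: Plant→u1 (9), Plant→u2 (2); capacity 9 + 2 = 11.
This cut is saturated, so no flow can exceed 11.

11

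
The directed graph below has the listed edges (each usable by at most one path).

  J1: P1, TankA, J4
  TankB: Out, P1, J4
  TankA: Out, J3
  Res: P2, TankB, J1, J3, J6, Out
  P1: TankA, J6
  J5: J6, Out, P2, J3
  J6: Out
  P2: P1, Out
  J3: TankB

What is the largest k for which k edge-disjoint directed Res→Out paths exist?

Assign every edge capacity 1; by Menger, the answer equals the max flow.
Path Res→Out (+1); total 1.
Path Res→P2→Out (+1); total 2.
Path Res→J6→Out (+1); total 3.
Path Res→TankB→Out (+1); total 4.
Path Res→J1→TankA→Out (+1); total 5.
No residual Res→Out path; max flow = 5.
Certifying cut of size 5: {J6→Out, Res→Out, Res→P2, TankA→Out, TankB→Out}.

5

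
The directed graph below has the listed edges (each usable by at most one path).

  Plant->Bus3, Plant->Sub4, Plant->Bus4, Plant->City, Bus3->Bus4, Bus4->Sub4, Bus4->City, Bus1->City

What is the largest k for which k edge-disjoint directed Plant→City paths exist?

Assign every edge capacity 1; by Menger, the answer equals the max flow.
Path Plant→City (+1); total 1.
Path Plant→Bus4→City (+1); total 2.
No residual Plant→City path; max flow = 2.
Certifying cut of size 2: {Bus4→City, Plant→City}.

2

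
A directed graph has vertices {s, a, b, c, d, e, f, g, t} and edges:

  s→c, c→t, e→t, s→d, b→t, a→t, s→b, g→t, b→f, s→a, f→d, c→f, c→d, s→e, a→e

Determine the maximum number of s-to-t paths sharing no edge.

Assign every edge capacity 1; by Menger, the answer equals the max flow.
Path s→a→t (+1); total 1.
Path s→b→t (+1); total 2.
Path s→c→t (+1); total 3.
Path s→e→t (+1); total 4.
No residual s→t path; max flow = 4.
Certifying cut of size 4: {s→a, s→b, s→c, s→e}.

4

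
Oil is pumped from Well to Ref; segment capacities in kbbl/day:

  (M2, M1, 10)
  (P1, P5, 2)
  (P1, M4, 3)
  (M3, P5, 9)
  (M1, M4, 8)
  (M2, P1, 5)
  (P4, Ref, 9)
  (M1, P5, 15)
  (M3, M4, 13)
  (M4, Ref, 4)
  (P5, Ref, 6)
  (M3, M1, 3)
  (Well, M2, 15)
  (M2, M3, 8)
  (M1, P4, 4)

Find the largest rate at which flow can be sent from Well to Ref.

Augment Well→M2→P1→M4→Ref: bottleneck 3, flow now 3.
Augment Well→M2→P1→P5→Ref: bottleneck 2, flow now 5.
Augment Well→M2→M1→P4→Ref: bottleneck 4, flow now 9.
Augment Well→M2→M1→M4→Ref: bottleneck 1, flow now 10.
Augment Well→M2→M1→P5→Ref: bottleneck 4, flow now 14.
No augmenting path remains; maximum flow = 14.
In the residual graph, reachable from Well: {Well, M2, P1, M1, M3, M4, P5}.
Min-cut edges: M1→P4 (4), M4→Ref (4), P5→Ref (6); capacity 4 + 4 + 6 = 14.
This cut is saturated, so no flow can exceed 14.

14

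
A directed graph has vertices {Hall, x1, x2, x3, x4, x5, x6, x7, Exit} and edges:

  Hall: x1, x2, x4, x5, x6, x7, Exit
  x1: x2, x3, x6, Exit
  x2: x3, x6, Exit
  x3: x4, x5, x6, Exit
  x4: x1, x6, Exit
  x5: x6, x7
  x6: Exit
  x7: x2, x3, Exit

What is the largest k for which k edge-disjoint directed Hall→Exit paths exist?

7

Assign every edge capacity 1; by Menger, the answer equals the max flow.
Path Hall→Exit (+1); total 1.
Path Hall→x1→Exit (+1); total 2.
Path Hall→x2→Exit (+1); total 3.
Path Hall→x4→Exit (+1); total 4.
Path Hall→x6→Exit (+1); total 5.
Path Hall→x7→Exit (+1); total 6.
Path Hall→x5→x7→x3→Exit (+1); total 7.
No residual Hall→Exit path; max flow = 7.
Certifying cut of size 7: {Hall→Exit, Hall→x1, Hall→x2, Hall→x4, Hall→x5, Hall→x6, Hall→x7}.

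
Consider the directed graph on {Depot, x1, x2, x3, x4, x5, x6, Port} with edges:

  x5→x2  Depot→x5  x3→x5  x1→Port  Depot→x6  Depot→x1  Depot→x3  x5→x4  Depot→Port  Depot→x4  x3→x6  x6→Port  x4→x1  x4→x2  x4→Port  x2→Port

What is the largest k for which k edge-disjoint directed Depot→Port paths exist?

Assign every edge capacity 1; by Menger, the answer equals the max flow.
Path Depot→Port (+1); total 1.
Path Depot→x1→Port (+1); total 2.
Path Depot→x4→Port (+1); total 3.
Path Depot→x6→Port (+1); total 4.
Path Depot→x5→x2→Port (+1); total 5.
No residual Depot→Port path; max flow = 5.
Certifying cut of size 5: {Depot→Port, x1→Port, x2→Port, x4→Port, x6→Port}.

5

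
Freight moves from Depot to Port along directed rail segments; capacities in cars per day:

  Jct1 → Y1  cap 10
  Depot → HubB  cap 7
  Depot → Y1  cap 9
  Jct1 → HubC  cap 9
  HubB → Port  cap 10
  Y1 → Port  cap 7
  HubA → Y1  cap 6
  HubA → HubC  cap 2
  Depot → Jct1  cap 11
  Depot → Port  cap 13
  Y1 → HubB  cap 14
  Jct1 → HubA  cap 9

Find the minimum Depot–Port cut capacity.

30

Augment Depot→Port: bottleneck 13, flow now 13.
Augment Depot→Y1→Port: bottleneck 7, flow now 20.
Augment Depot→HubB→Port: bottleneck 7, flow now 27.
Augment Depot→Y1→HubB→Port: bottleneck 2, flow now 29.
Augment Depot→Jct1→Y1→HubB→Port: bottleneck 1, flow now 30.
No augmenting path remains; maximum flow = 30.
By max-flow min-cut, the minimum cut capacity equals the max flow.
In the residual graph, reachable from Depot: {Depot, Jct1, HubA, Y1, HubC, HubB}.
Min-cut edges: Depot→Port (13), Y1→Port (7), HubB→Port (10); capacity 13 + 7 + 10 = 30.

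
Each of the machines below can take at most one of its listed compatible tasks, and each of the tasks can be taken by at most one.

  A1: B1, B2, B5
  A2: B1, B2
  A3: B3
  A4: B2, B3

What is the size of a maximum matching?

4

Unit-capacity flow: source→left, listed edges, right→sink; max matching = max flow.
Augmenting path A1→B1 (+1); matched 1.
Augmenting path A2→B2 (+1); matched 2.
Augmenting path A3→B3 (+1); matched 3.
Augmenting path A4→B2→A2→B1→A1→B5 (+1); matched 4.
No augmenting path remains; maximum matching = 4.
König certificate: {A1, A2, A3, A4} is a vertex cover of size 4 (every listed pair touches it), so no matching can be larger.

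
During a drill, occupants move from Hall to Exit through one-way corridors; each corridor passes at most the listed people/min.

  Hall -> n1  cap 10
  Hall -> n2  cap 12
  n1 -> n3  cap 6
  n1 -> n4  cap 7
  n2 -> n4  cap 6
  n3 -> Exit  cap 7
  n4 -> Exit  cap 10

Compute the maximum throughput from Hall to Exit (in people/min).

Augment Hall→n1→n3→Exit: bottleneck 6, flow now 6.
Augment Hall→n1→n4→Exit: bottleneck 4, flow now 10.
Augment Hall→n2→n4→Exit: bottleneck 6, flow now 16.
No augmenting path remains; maximum flow = 16.
In the residual graph, reachable from Hall: {Hall, n2}.
Min-cut edges: Hall→n1 (10), n2→n4 (6); capacity 10 + 6 = 16.
This cut is saturated, so no flow can exceed 16.

16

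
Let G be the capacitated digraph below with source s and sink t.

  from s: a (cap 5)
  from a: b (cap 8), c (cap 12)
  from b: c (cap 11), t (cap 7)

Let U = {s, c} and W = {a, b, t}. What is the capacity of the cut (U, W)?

5

Edges leaving {s, c}: s→a (5).
Cut capacity = 5 = 5.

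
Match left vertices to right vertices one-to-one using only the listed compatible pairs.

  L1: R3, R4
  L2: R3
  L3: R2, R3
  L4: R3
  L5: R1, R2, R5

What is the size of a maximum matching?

Unit-capacity flow: source→left, listed edges, right→sink; max matching = max flow.
Augmenting path L1→R3 (+1); matched 1.
Augmenting path L3→R2 (+1); matched 2.
Augmenting path L5→R1 (+1); matched 3.
Augmenting path L2→R3→L1→R4 (+1); matched 4.
No augmenting path remains; maximum matching = 4.
König certificate: {L1, L3, L5, R3} is a vertex cover of size 4 (every listed pair touches it), so no matching can be larger.

4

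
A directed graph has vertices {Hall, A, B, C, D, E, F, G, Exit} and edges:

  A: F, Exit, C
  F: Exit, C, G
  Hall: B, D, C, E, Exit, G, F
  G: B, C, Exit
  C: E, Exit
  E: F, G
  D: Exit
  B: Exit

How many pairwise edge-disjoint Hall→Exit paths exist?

6

Assign every edge capacity 1; by Menger, the answer equals the max flow.
Path Hall→Exit (+1); total 1.
Path Hall→B→Exit (+1); total 2.
Path Hall→C→Exit (+1); total 3.
Path Hall→D→Exit (+1); total 4.
Path Hall→F→Exit (+1); total 5.
Path Hall→G→Exit (+1); total 6.
No residual Hall→Exit path; max flow = 6.
Certifying cut of size 6: {B→Exit, C→Exit, F→Exit, G→Exit, Hall→D, Hall→Exit}.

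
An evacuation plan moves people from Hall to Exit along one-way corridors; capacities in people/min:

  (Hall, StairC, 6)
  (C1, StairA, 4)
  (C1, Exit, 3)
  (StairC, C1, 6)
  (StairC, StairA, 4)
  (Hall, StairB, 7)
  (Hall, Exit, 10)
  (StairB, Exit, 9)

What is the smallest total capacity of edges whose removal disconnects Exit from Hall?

Augment Hall→Exit: bottleneck 10, flow now 10.
Augment Hall→StairB→Exit: bottleneck 7, flow now 17.
Augment Hall→StairC→C1→Exit: bottleneck 3, flow now 20.
No augmenting path remains; maximum flow = 20.
By max-flow min-cut, the minimum cut capacity equals the max flow.
In the residual graph, reachable from Hall: {Hall, StairC, C1, StairA}.
Min-cut edges: Hall→StairB (7), Hall→Exit (10), C1→Exit (3); capacity 7 + 10 + 3 = 20.

20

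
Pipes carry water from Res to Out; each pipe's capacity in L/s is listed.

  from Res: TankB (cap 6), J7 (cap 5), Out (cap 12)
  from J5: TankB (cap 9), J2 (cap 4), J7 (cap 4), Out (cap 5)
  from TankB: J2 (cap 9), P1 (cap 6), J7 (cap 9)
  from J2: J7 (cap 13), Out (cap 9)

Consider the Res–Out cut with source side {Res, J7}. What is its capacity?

Edges leaving {Res, J7}: Res→TankB (6), Res→Out (12).
Cut capacity = 6 + 12 = 18.

18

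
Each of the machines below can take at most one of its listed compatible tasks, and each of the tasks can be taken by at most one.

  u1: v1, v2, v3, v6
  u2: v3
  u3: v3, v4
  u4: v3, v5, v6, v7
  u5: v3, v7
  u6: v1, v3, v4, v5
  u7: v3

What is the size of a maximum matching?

6

Unit-capacity flow: source→left, listed edges, right→sink; max matching = max flow.
Augmenting path u1→v1 (+1); matched 1.
Augmenting path u2→v3 (+1); matched 2.
Augmenting path u3→v4 (+1); matched 3.
Augmenting path u4→v5 (+1); matched 4.
Augmenting path u5→v7 (+1); matched 5.
Augmenting path u6→v1→u1→v2 (+1); matched 6.
No augmenting path remains; maximum matching = 6.
König certificate: {u1, u3, u4, u5, u6, v3} is a vertex cover of size 6 (every listed pair touches it), so no matching can be larger.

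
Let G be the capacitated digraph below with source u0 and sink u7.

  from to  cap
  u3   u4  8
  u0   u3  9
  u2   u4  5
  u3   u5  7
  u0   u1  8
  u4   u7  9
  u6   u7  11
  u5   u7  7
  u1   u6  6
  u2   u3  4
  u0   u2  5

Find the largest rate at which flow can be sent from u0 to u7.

20

Augment u0→u1→u6→u7: bottleneck 6, flow now 6.
Augment u0→u2→u4→u7: bottleneck 5, flow now 11.
Augment u0→u3→u4→u7: bottleneck 4, flow now 15.
Augment u0→u3→u5→u7: bottleneck 5, flow now 20.
No augmenting path remains; maximum flow = 20.
In the residual graph, reachable from u0: {u0, u1}.
Min-cut edges: u0→u2 (5), u0→u3 (9), u1→u6 (6); capacity 5 + 9 + 6 = 20.
This cut is saturated, so no flow can exceed 20.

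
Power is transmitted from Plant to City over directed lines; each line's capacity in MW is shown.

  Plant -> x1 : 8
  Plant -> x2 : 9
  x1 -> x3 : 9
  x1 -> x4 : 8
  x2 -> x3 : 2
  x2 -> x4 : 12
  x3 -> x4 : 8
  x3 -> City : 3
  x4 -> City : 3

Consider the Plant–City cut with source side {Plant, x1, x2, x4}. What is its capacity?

14

Edges leaving {Plant, x1, x2, x4}: x1→x3 (9), x2→x3 (2), x4→City (3).
Cut capacity = 9 + 2 + 3 = 14.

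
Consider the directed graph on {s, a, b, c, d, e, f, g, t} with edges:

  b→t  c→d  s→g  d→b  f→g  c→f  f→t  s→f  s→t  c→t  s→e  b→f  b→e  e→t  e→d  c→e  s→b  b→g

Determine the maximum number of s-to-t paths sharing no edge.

4

Assign every edge capacity 1; by Menger, the answer equals the max flow.
Path s→t (+1); total 1.
Path s→b→t (+1); total 2.
Path s→e→t (+1); total 3.
Path s→f→t (+1); total 4.
No residual s→t path; max flow = 4.
Certifying cut of size 4: {s→b, s→e, s→f, s→t}.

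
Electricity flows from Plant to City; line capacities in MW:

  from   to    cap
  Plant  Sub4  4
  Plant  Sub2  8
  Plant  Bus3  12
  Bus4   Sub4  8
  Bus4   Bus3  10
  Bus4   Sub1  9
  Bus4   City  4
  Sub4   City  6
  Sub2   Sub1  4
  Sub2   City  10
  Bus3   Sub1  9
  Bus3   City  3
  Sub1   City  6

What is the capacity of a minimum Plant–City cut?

Augment Plant→Sub4→City: bottleneck 4, flow now 4.
Augment Plant→Sub2→City: bottleneck 8, flow now 12.
Augment Plant→Bus3→City: bottleneck 3, flow now 15.
Augment Plant→Bus3→Sub1→City: bottleneck 6, flow now 21.
No augmenting path remains; maximum flow = 21.
By max-flow min-cut, the minimum cut capacity equals the max flow.
In the residual graph, reachable from Plant: {Plant, Bus3, Sub1}.
Min-cut edges: Plant→Sub4 (4), Plant→Sub2 (8), Bus3→City (3), Sub1→City (6); capacity 4 + 8 + 3 + 6 = 21.

21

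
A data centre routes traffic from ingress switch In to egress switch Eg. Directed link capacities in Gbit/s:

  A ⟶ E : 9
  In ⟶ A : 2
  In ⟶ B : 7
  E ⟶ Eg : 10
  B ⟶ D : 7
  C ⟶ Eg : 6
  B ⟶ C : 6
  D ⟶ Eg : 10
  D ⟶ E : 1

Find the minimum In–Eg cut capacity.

Augment In→A→E→Eg: bottleneck 2, flow now 2.
Augment In→B→C→Eg: bottleneck 6, flow now 8.
Augment In→B→D→Eg: bottleneck 1, flow now 9.
No augmenting path remains; maximum flow = 9.
By max-flow min-cut, the minimum cut capacity equals the max flow.
In the residual graph, reachable from In: {In}.
Min-cut edges: In→A (2), In→B (7); capacity 2 + 7 = 9.

9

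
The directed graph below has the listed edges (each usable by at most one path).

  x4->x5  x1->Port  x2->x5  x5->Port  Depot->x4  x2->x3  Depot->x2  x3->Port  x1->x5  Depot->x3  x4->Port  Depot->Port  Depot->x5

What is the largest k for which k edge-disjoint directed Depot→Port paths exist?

4

Assign every edge capacity 1; by Menger, the answer equals the max flow.
Path Depot→Port (+1); total 1.
Path Depot→x3→Port (+1); total 2.
Path Depot→x4→Port (+1); total 3.
Path Depot→x5→Port (+1); total 4.
No residual Depot→Port path; max flow = 4.
Certifying cut of size 4: {Depot→Port, Depot→x4, x3→Port, x5→Port}.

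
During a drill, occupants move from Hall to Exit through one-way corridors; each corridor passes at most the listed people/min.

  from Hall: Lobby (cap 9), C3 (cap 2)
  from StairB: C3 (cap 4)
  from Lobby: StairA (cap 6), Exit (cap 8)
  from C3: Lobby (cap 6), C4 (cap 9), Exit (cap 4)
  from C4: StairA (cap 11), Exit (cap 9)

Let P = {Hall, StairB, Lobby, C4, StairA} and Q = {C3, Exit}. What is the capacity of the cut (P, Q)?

Edges leaving {Hall, StairB, Lobby, C4, StairA}: Hall→C3 (2), StairB→C3 (4), Lobby→Exit (8), C4→Exit (9).
Cut capacity = 2 + 4 + 8 + 9 = 23.

23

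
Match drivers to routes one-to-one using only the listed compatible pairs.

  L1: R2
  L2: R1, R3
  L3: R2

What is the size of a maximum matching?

2

Unit-capacity flow: source→left, listed edges, right→sink; max matching = max flow.
Augmenting path L1→R2 (+1); matched 1.
Augmenting path L2→R1 (+1); matched 2.
No augmenting path remains; maximum matching = 2.
König certificate: {L2, R2} is a vertex cover of size 2 (every listed pair touches it), so no matching can be larger.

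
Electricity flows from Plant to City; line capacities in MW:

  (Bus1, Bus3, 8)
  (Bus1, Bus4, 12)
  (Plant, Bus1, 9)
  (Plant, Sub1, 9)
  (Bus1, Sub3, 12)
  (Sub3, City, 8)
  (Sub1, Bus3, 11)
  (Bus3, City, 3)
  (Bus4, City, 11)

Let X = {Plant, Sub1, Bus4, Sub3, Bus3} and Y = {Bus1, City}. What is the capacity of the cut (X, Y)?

Edges leaving {Plant, Sub1, Bus4, Sub3, Bus3}: Plant→Bus1 (9), Bus4→City (11), Sub3→City (8), Bus3→City (3).
Cut capacity = 9 + 11 + 8 + 3 = 31.

31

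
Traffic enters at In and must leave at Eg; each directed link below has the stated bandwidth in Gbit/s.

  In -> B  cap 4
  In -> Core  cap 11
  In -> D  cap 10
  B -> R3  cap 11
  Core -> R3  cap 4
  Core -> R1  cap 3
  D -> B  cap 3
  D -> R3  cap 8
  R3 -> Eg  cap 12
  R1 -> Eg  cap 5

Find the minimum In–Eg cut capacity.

15

Augment In→B→R3→Eg: bottleneck 4, flow now 4.
Augment In→Core→R3→Eg: bottleneck 4, flow now 8.
Augment In→Core→R1→Eg: bottleneck 3, flow now 11.
Augment In→D→R3→Eg: bottleneck 4, flow now 15.
No augmenting path remains; maximum flow = 15.
By max-flow min-cut, the minimum cut capacity equals the max flow.
In the residual graph, reachable from In: {In, B, Core, D, R3}.
Min-cut edges: Core→R1 (3), R3→Eg (12); capacity 3 + 12 = 15.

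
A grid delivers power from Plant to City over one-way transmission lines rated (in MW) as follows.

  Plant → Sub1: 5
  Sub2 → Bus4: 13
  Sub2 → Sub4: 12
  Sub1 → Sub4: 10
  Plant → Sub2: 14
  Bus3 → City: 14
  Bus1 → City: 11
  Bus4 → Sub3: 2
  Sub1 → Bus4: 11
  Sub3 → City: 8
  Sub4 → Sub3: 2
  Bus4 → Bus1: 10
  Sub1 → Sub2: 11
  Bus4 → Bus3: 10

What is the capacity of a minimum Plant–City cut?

19

Augment Plant→Sub2→Bus4→Bus1→City: bottleneck 10, flow now 10.
Augment Plant→Sub2→Bus4→Bus3→City: bottleneck 3, flow now 13.
Augment Plant→Sub2→Sub4→Sub3→City: bottleneck 1, flow now 14.
Augment Plant→Sub1→Bus4→Bus3→City: bottleneck 5, flow now 19.
No augmenting path remains; maximum flow = 19.
By max-flow min-cut, the minimum cut capacity equals the max flow.
In the residual graph, reachable from Plant: {Plant}.
Min-cut edges: Plant→Sub2 (14), Plant→Sub1 (5); capacity 14 + 5 = 19.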